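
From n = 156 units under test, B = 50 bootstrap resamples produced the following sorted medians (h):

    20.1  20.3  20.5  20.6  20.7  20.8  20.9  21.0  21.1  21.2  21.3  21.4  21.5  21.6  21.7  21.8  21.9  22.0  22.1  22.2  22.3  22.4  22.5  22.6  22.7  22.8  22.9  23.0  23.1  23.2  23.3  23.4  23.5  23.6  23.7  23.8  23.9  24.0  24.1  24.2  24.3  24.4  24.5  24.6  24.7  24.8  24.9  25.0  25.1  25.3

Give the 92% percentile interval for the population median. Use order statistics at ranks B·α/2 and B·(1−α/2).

α = 0.08; lower rank = 50 × 0.040 = 2; upper rank = 50 × 0.960 = 48.
The 2nd smallest replicate is 20.3; the 48th is 25.0.

(20.3, 25.0)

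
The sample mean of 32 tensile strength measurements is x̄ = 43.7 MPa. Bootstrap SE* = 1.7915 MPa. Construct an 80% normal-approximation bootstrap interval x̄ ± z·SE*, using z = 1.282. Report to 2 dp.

Margin = 1.282 × 1.7915 = 2.297
Interval: 43.7 ± 2.297

(41.40, 46.00)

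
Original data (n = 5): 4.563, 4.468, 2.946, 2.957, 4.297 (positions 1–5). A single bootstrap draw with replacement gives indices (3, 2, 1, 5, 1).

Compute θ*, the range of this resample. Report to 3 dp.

Resample values: 2.946, 4.468, 4.563, 4.297, 4.563.
Range = 4.563 − 2.946 = 1.617

θ* = 1.617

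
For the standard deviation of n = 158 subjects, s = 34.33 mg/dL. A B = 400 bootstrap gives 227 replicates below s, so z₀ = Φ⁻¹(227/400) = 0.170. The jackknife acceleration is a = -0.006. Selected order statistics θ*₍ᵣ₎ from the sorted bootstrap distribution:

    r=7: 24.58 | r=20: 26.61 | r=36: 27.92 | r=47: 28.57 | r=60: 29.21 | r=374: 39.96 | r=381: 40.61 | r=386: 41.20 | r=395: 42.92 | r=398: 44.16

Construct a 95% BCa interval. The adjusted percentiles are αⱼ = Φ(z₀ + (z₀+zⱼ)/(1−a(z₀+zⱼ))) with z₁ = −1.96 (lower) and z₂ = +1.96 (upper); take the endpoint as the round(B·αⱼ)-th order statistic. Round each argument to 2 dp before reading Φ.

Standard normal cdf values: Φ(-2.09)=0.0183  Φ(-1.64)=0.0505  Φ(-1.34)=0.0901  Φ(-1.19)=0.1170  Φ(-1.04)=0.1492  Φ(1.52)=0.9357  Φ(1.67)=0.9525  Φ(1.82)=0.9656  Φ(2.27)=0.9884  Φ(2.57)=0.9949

Lower: z₀ + z₁ = 0.170 + (-1.960) = -1.790; 1 − a(z₀+z₁) = 1 − (-0.006)(-1.790) = 0.9893; argument = 0.170 + (-1.790)/0.9893 = -1.6394 → -1.64.
α₁ = Φ(-1.64) = 0.0505; rank = round(400 × 0.0505) = 20; θ*₍20₎ = 26.61.
Upper: z₀ + z₂ = 2.130; 1 − a(z₀+z₂) = 1.0128; argument = 2.2731 → 2.27; α₂ = 0.9884; rank = 395; θ*₍395₎ = 42.92.

(26.61, 42.92)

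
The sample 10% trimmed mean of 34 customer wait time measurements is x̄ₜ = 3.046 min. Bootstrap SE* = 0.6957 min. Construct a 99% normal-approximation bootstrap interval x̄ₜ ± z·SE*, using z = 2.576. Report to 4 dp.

(1.2539, 4.8381)

Margin = 2.576 × 0.6957 = 1.79212
Interval: 3.046 ± 1.79212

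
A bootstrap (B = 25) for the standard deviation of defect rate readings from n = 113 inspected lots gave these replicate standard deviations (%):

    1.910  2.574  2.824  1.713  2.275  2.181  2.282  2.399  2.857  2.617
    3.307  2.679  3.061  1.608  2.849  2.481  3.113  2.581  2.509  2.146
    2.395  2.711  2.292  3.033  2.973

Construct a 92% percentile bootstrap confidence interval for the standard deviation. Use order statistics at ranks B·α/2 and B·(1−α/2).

Sorted replicates: 1.608, 1.713, 1.910, 2.146, 2.181, 2.275, 2.282, 2.292, 2.395, 2.399, 2.481, 2.509, 2.574, 2.581, 2.617, 2.679, 2.711, 2.824, 2.849, 2.857, 2.973, 3.033, 3.061, 3.113, 3.307
α = 0.08; lower rank = 25 × 0.040 = 1; upper rank = 25 × 0.960 = 24.
The 1st smallest replicate is 1.608; the 24th is 3.113.

(1.608, 3.113)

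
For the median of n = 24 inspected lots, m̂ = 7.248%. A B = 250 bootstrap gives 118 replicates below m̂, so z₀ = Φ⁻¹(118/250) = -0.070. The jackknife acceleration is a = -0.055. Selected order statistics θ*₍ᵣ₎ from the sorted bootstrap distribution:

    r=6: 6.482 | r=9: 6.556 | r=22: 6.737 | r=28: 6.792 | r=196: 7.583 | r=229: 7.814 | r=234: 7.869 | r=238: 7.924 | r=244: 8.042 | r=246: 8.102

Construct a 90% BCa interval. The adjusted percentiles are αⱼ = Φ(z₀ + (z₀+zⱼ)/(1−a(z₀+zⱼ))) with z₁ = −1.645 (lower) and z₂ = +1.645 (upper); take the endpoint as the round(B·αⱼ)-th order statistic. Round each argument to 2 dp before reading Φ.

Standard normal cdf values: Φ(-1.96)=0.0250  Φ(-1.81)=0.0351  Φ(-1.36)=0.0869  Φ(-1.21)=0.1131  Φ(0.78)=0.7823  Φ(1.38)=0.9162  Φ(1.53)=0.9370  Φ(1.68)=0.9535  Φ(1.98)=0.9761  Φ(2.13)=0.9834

Lower: z₀ + z₁ = -0.070 + (-1.645) = -1.715; 1 − a(z₀+z₁) = 1 − (-0.055)(-1.715) = 0.9057; argument = -0.070 + (-1.715)/0.9057 = -1.9636 → -1.96.
α₁ = Φ(-1.96) = 0.0250; rank = round(250 × 0.0250) = 6; θ*₍6₎ = 6.482.
Upper: z₀ + z₂ = 1.575; 1 − a(z₀+z₂) = 1.0866; argument = 1.3794 → 1.38; α₂ = 0.9162; rank = 229; θ*₍229₎ = 7.814.

(6.482, 7.814)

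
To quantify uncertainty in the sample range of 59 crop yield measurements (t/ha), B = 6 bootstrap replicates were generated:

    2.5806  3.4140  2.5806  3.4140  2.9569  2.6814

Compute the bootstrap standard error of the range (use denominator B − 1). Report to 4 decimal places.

SE* = 0.3937

Bootstrap SE is the standard deviation of the 6 replicate ranges.
Mean of replicates: (2.5806 + 3.4140 + 2.5806 + 3.4140 + 2.9569 + 2.6814) / 6 = 17.627500 / 6 = 2.937917
Sum of squared deviations: (−0.357317)² + (+0.476083)² + (−0.357317)² + (+0.476083)² + (+0.018983)² + (−0.256517)² = 0.774822
Variance = 0.774822 / 5 = 0.154964
SE* = √0.154964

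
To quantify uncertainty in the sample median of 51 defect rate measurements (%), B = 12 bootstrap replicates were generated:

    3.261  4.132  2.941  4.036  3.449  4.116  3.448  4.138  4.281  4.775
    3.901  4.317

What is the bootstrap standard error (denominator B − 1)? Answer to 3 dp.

Bootstrap SE is the standard deviation of the 12 replicate medians.
Mean of replicates: (3.261 + 4.132 + 2.941 + 4.036 + 3.449 + 4.116 + 3.448 + 4.138 + 4.281 + 4.775 + 3.901 + 4.317) / 12 = 46.7950 / 12 = 3.8996
Sum of squared deviations: (−0.6386)² + (+0.2324)² + (−0.9586)² + (+0.1364)² + (−0.4506)² + (+0.2164)² + (−0.4516)² + (+0.2384)² + (+0.3814)² + (+0.8754)² + (+0.0014)² + (+0.4174)² = 2.9960
Variance = 2.9960 / 11 = 0.2724
SE* = √0.2724

SE* = 0.522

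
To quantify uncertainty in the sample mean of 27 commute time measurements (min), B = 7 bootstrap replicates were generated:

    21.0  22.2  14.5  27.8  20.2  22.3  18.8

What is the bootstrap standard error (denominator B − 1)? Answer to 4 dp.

SE* = 4.0227

Bootstrap SE is the standard deviation of the 7 replicate means.
Mean of replicates: (21.0 + 22.2 + 14.5 + 27.8 + 20.2 + 22.3 + 18.8) / 7 = 146.80000 / 7 = 20.97143
Sum of squared deviations: (+0.02857)² + (+1.22857)² + (−6.47143)² + (+6.82857)² + (−0.77143)² + (+1.32857)² + (−2.17143)² = 97.09429
Variance = 97.09429 / 6 = 16.18238
SE* = √16.18238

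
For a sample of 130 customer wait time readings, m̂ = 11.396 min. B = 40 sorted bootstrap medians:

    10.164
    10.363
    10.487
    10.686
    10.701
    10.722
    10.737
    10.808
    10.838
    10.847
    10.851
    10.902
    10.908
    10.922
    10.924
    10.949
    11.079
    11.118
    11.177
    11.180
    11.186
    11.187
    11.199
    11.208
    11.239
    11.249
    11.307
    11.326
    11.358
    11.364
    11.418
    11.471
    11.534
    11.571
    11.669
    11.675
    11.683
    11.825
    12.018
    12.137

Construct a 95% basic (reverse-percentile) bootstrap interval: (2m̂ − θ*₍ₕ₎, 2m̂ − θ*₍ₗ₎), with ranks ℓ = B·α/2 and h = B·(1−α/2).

(10.774, 12.628)

Percentile endpoints at ranks 1 and 39: θ*₍1₎ = 10.164, θ*₍39₎ = 12.018.
Basic interval reflects these around m̂:
  lower = 2 × 11.396 − 12.018 = 10.774
  upper = 2 × 11.396 − 10.164 = 12.628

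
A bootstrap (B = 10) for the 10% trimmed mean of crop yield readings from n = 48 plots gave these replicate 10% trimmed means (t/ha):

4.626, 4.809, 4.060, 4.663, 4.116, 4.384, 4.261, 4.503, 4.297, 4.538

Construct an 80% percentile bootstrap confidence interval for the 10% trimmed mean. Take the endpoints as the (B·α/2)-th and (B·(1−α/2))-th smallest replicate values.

(4.060, 4.663)

Sorted replicates: 4.060, 4.116, 4.261, 4.297, 4.384, 4.503, 4.538, 4.626, 4.663, 4.809
α = 0.20; lower rank = 10 × 0.100 = 1; upper rank = 10 × 0.900 = 9.
The 1st smallest replicate is 4.060; the 9th is 4.663.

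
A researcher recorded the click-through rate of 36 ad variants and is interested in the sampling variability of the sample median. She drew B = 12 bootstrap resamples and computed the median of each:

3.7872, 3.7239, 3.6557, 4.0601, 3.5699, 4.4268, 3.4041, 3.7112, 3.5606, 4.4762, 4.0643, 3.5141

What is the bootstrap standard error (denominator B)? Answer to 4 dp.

SE* = 0.3367

Bootstrap SE is the standard deviation of the 12 replicate medians.
Mean of replicates: (3.7872 + 3.7239 + 3.6557 + 4.0601 + 3.5699 + 4.4268 + 3.4041 + 3.7112 + 3.5606 + 4.4762 + 4.0643 + 3.5141) / 12 = 45.95410 / 12 = 3.82951
Sum of squared deviations: (−0.04231)² + (−0.10561)² + (−0.17381)² + (+0.23059)² + (−0.25961)² + (+0.59729)² + (−0.42541)² + (−0.11831)² + (−0.26891)² + (+0.64669)² + (+0.23479)² + (−0.31541)² = 1.36058
Variance = 1.36058 / 12 = 0.11338
SE* = √0.11338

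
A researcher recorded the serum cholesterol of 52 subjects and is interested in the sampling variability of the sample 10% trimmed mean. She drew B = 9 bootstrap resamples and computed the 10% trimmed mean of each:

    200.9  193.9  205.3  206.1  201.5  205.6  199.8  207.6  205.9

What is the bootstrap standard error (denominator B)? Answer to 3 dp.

Bootstrap SE is the standard deviation of the 9 replicate 10% trimmed means.
Mean of replicates: (200.9 + 193.9 + 205.3 + 206.1 + 201.5 + 205.6 + 199.8 + 207.6 + 205.9) / 9 = 1826.6000 / 9 = 202.9556
Sum of squared deviations: (−2.0556)² + (−9.0556)² + (+2.3444)² + (+3.1444)² + (−1.4556)² + (+2.6444)² + (−3.1556)² + (+4.6444)² + (+2.9444)² = 150.9222
Variance = 150.9222 / 9 = 16.7691
SE* = √16.7691

SE* = 4.095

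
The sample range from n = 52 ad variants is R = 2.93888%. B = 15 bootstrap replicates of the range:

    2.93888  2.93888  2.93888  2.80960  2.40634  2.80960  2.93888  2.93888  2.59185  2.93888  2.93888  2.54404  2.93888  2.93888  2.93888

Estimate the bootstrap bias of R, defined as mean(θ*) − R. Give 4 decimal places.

bias = −0.1022

mean(θ*) = (2.93888 + 2.93888 + 2.93888 + 2.80960 + 2.40634 + 2.80960 + 2.93888 + 2.93888 + 2.59185 + 2.93888 + 2.93888 + 2.54404 + 2.93888 + 2.93888 + 2.93888) / 15 = 2.83668
bias = 2.83668 − 2.93888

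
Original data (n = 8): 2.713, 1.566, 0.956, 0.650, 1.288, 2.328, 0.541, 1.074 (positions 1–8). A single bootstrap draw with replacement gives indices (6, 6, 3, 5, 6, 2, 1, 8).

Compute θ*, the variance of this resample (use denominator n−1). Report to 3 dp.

Resample values: 2.328, 2.328, 0.956, 1.288, 2.328, 1.566, 2.713, 1.074.
Mean = 1.8226; sum of squared deviations = 3.2221
s² = 3.2221 / 7 = 0.4603

θ* = 0.460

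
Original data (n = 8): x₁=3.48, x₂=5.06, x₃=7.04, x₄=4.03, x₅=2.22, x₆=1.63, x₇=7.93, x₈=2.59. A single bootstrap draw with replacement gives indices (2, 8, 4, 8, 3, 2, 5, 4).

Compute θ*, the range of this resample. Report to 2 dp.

Resample values: 5.06, 2.59, 4.03, 2.59, 7.04, 5.06, 2.22, 4.03.
Range = 7.04 − 2.22 = 4.82

θ* = 4.82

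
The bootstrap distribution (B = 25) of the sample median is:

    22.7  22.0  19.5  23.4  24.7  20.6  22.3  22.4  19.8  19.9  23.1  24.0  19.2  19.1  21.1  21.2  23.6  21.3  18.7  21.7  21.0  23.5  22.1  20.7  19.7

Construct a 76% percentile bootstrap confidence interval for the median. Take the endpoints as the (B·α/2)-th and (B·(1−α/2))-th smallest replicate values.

(19.2, 23.5)

Sorted replicates: 18.7, 19.1, 19.2, 19.5, 19.7, 19.8, 19.9, 20.6, 20.7, 21.0, 21.1, 21.2, 21.3, 21.7, 22.0, 22.1, 22.3, 22.4, 22.7, 23.1, 23.4, 23.5, 23.6, 24.0, 24.7
α = 0.24; lower rank = 25 × 0.120 = 3; upper rank = 25 × 0.880 = 22.
The 3rd smallest replicate is 19.2; the 22nd is 23.5.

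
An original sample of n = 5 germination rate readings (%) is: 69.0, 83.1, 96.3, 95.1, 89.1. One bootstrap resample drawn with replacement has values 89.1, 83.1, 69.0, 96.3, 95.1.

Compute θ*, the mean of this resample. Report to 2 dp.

θ* = 86.52

Mean = (89.1 + 83.1 + 69.0 + 96.3 + 95.1) / 5 = 432.60 / 5 = 86.52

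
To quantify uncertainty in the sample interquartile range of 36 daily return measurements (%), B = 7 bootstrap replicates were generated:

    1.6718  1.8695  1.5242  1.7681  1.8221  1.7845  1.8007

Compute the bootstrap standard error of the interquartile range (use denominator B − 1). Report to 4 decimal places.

Bootstrap SE is the standard deviation of the 7 replicate interquartile ranges.
Mean of replicates: (1.6718 + 1.8695 + 1.5242 + 1.7681 + 1.8221 + 1.7845 + 1.8007) / 7 = 12.24090 / 7 = 1.74870
Sum of squared deviations: (−0.07690)² + (+0.12080)² + (−0.22450)² + (+0.01940)² + (+0.07340)² + (+0.03580)² + (+0.05200)² = 0.08066
Variance = 0.08066 / 6 = 0.01344
SE* = √0.01344

SE* = 0.1159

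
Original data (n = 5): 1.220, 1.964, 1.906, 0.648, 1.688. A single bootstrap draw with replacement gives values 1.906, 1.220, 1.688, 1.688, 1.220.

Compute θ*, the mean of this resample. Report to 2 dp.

θ* = 1.54

Mean = (1.906 + 1.220 + 1.688 + 1.688 + 1.220) / 5 = 7.7220 / 5 = 1.54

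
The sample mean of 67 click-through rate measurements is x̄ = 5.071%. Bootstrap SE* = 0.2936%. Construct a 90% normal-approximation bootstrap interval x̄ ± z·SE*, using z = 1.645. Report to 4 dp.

Margin = 1.645 × 0.2936 = 0.48297
Interval: 5.071 ± 0.48297

(4.5880, 5.5540)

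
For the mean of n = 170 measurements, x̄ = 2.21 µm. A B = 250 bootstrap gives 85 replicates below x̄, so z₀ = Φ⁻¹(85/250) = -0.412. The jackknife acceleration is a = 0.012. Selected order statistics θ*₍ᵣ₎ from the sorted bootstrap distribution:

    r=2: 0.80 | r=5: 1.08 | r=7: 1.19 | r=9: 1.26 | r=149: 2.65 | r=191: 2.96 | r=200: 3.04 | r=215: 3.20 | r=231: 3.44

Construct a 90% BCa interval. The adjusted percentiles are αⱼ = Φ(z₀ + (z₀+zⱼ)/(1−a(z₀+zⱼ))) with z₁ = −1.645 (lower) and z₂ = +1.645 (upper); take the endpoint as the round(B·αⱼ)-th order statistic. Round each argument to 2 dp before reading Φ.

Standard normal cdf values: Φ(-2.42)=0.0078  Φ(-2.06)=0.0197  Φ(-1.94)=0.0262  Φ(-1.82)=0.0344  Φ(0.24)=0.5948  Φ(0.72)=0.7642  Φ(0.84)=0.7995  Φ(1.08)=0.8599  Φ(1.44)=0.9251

(0.80, 3.04)

Lower: z₀ + z₁ = -0.412 + (-1.645) = -2.057; 1 − a(z₀+z₁) = 1 − (0.012)(-2.057) = 1.0247; argument = -0.412 + (-2.057)/1.0247 = -2.4194 → -2.42.
α₁ = Φ(-2.42) = 0.0078; rank = round(250 × 0.0078) = 2; θ*₍2₎ = 0.80.
Upper: z₀ + z₂ = 1.233; 1 − a(z₀+z₂) = 0.9852; argument = 0.8395 → 0.84; α₂ = 0.7995; rank = 200; θ*₍200₎ = 3.04.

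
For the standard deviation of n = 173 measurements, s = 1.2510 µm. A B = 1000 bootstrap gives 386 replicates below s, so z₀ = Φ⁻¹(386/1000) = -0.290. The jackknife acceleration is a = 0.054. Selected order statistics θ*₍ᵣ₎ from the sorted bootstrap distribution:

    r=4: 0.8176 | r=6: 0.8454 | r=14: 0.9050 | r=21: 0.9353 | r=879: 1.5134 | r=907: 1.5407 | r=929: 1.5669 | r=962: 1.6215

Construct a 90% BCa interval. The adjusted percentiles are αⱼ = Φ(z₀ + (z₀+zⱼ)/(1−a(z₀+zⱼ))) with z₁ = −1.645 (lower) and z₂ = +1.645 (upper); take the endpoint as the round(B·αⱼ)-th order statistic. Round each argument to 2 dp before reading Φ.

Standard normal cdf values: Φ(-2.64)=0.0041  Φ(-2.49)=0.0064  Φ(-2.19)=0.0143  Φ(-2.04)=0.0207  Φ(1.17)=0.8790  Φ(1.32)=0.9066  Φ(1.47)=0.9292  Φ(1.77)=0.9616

(0.9353, 1.5134)

Lower: z₀ + z₁ = -0.290 + (-1.645) = -1.935; 1 − a(z₀+z₁) = 1 − (0.054)(-1.935) = 1.1045; argument = -0.290 + (-1.935)/1.1045 = -2.0419 → -2.04.
α₁ = Φ(-2.04) = 0.0207; rank = round(1000 × 0.0207) = 21; θ*₍21₎ = 0.9353.
Upper: z₀ + z₂ = 1.355; 1 − a(z₀+z₂) = 0.9268; argument = 1.1720 → 1.17; α₂ = 0.8790; rank = 879; θ*₍879₎ = 1.5134.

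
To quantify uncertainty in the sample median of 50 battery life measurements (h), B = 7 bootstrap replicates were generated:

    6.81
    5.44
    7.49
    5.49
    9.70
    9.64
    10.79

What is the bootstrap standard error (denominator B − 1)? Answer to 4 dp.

SE* = 2.1539

Bootstrap SE is the standard deviation of the 7 replicate medians.
Mean of replicates: (6.81 + 5.44 + 7.49 + 5.49 + 9.70 + 9.64 + 10.79) / 7 = 55.36000 / 7 = 7.90857
Sum of squared deviations: (−1.09857)² + (−2.46857)² + (−0.41857)² + (−2.41857)² + (+1.79143)² + (+1.73143)² + (+2.88143)² = 27.83509
Variance = 27.83509 / 6 = 4.63918
SE* = √4.63918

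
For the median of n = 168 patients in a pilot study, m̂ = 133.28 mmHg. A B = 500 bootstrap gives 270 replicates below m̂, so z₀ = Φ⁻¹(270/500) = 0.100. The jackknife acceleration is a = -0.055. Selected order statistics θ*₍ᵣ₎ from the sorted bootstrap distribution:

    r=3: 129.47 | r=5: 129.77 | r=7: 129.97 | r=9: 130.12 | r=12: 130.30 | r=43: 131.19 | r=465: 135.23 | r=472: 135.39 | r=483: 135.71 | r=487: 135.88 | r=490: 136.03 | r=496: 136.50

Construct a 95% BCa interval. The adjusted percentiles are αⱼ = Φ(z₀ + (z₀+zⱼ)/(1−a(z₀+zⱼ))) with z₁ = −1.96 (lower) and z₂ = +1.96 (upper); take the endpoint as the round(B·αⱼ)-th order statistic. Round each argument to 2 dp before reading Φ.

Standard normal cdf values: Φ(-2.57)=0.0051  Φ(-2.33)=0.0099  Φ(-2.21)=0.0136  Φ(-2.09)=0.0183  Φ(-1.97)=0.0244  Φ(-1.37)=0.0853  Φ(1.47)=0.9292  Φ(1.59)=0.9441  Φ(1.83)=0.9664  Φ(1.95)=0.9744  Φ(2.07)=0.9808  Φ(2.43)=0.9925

Lower: z₀ + z₁ = 0.100 + (-1.960) = -1.860; 1 − a(z₀+z₁) = 1 − (-0.055)(-1.860) = 0.8977; argument = 0.100 + (-1.860)/0.8977 = -1.9720 → -1.97.
α₁ = Φ(-1.97) = 0.0244; rank = round(500 × 0.0244) = 12; θ*₍12₎ = 130.30.
Upper: z₀ + z₂ = 2.060; 1 − a(z₀+z₂) = 1.1133; argument = 1.9504 → 1.95; α₂ = 0.9744; rank = 487; θ*₍487₎ = 135.88.

(130.30, 135.88)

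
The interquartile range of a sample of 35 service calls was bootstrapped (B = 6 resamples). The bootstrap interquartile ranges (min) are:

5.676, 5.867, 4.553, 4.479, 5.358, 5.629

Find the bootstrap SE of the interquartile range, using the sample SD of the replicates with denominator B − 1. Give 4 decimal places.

SE* = 0.5995

Bootstrap SE is the standard deviation of the 6 replicate interquartile ranges.
Mean of replicates: (5.676 + 5.867 + 4.553 + 4.479 + 5.358 + 5.629) / 6 = 31.56200 / 6 = 5.26033
Sum of squared deviations: (+0.41567)² + (+0.60667)² + (−0.70733)² + (−0.78133)² + (+0.09767)² + (+0.36867)² = 1.79708
Variance = 1.79708 / 5 = 0.35942
SE* = √0.35942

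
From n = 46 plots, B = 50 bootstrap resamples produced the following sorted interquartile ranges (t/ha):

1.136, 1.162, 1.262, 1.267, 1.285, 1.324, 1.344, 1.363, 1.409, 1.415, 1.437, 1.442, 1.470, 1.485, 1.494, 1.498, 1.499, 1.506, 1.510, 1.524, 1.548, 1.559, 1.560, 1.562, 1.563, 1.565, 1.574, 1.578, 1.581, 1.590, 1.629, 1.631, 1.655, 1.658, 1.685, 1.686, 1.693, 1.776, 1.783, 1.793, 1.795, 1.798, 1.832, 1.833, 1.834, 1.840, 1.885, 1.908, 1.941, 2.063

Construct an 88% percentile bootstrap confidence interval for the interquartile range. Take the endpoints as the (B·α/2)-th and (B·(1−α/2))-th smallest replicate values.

(1.262, 1.885)

α = 0.12; lower rank = 50 × 0.060 = 3; upper rank = 50 × 0.940 = 47.
The 3rd smallest replicate is 1.262; the 47th is 1.885.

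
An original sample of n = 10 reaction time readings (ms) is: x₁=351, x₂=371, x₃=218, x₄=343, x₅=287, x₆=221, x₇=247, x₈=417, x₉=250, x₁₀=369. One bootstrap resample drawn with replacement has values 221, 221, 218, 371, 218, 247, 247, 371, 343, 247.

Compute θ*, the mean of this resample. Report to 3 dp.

θ* = 270.400

Mean = (221 + 221 + 218 + 371 + 218 + 247 + 247 + 371 + 343 + 247) / 10 = 2704.0 / 10 = 270.400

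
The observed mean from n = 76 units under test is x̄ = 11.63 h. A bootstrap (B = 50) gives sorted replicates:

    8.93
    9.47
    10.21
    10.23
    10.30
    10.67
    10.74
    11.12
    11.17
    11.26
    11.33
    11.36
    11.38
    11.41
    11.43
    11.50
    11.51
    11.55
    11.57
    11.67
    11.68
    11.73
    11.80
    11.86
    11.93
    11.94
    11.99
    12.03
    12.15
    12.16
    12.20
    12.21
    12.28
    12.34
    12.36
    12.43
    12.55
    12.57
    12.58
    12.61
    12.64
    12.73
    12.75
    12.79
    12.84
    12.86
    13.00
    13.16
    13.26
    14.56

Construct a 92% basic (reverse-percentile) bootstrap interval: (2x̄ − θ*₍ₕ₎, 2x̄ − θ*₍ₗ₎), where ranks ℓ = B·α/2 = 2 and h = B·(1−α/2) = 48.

(10.10, 13.79)

Percentile endpoints at ranks 2 and 48: θ*₍2₎ = 9.47, θ*₍48₎ = 13.16.
Basic interval reflects these around x̄:
  lower = 2 × 11.63 − 13.16 = 10.10
  upper = 2 × 11.63 − 9.47 = 13.79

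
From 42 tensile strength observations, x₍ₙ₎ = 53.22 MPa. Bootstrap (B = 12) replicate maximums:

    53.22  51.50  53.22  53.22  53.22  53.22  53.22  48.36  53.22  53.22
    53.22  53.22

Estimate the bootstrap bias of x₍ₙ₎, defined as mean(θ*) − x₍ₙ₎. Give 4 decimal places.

bias = −0.5483

mean(θ*) = (53.22 + 51.50 + 53.22 + 53.22 + 53.22 + 53.22 + 53.22 + 48.36 + 53.22 + 53.22 + 53.22 + 53.22) / 12 = 52.67167
bias = 52.67167 − 53.22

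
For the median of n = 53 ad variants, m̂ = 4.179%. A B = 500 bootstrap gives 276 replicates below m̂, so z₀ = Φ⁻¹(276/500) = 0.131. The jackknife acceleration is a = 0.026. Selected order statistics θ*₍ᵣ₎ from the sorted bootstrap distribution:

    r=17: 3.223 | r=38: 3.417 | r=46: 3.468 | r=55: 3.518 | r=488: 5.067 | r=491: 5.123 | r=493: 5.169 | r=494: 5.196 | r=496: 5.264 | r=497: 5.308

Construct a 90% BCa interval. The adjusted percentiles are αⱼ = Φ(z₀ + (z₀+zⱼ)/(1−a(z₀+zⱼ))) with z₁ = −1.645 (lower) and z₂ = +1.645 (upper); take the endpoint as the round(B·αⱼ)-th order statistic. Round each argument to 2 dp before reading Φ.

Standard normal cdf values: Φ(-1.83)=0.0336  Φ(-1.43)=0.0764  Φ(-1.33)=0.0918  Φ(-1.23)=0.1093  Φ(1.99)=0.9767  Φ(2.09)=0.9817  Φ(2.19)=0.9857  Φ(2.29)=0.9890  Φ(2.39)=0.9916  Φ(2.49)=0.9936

Lower: z₀ + z₁ = 0.131 + (-1.645) = -1.514; 1 − a(z₀+z₁) = 1 − (0.026)(-1.514) = 1.0394; argument = 0.131 + (-1.514)/1.0394 = -1.3257 → -1.33.
α₁ = Φ(-1.33) = 0.0918; rank = round(500 × 0.0918) = 46; θ*₍46₎ = 3.468.
Upper: z₀ + z₂ = 1.776; 1 − a(z₀+z₂) = 0.9538; argument = 1.9930 → 1.99; α₂ = 0.9767; rank = 488; θ*₍488₎ = 5.067.

(3.468, 5.067)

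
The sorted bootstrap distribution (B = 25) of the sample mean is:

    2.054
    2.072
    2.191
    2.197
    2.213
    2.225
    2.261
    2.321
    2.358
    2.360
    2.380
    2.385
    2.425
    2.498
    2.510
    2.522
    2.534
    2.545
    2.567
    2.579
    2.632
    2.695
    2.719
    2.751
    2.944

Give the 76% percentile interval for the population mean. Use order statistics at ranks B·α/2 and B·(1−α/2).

(2.191, 2.695)

α = 0.24; lower rank = 25 × 0.120 = 3; upper rank = 25 × 0.880 = 22.
The 3rd smallest replicate is 2.191; the 22nd is 2.695.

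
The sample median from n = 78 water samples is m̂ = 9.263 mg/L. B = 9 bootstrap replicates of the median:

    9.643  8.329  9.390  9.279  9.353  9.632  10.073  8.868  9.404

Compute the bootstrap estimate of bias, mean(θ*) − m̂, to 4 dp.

bias = +0.0671

mean(θ*) = (9.643 + 8.329 + 9.390 + 9.279 + 9.353 + 9.632 + 10.073 + 8.868 + 9.404) / 9 = 9.33011
bias = 9.33011 − 9.263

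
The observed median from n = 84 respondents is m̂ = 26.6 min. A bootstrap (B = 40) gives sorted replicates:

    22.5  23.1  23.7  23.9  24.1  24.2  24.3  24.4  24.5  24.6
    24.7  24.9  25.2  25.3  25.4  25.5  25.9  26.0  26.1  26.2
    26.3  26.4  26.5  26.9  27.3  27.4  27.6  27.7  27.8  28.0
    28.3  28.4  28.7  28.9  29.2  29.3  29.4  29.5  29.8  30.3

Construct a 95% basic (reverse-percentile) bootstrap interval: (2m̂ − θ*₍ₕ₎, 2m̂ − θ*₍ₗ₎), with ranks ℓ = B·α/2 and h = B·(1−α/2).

(23.4, 30.7)

Percentile endpoints at ranks 1 and 39: θ*₍1₎ = 22.5, θ*₍39₎ = 29.8.
Basic interval reflects these around m̂:
  lower = 2 × 26.6 − 29.8 = 23.4
  upper = 2 × 26.6 − 22.5 = 30.7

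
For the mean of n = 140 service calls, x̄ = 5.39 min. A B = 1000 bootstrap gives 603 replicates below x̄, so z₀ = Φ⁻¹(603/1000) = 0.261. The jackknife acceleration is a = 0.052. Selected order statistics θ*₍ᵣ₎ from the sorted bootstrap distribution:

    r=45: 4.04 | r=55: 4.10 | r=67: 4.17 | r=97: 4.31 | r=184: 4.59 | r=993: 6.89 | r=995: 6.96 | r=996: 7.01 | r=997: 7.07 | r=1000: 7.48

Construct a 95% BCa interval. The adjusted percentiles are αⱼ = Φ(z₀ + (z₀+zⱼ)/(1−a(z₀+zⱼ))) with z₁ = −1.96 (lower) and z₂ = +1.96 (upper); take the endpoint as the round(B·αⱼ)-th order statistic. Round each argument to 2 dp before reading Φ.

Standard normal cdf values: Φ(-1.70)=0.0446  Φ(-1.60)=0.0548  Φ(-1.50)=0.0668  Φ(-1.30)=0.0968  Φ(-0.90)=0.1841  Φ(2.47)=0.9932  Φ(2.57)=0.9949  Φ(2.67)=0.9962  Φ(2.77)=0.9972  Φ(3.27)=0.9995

(4.31, 7.07)

Lower: z₀ + z₁ = 0.261 + (-1.960) = -1.699; 1 − a(z₀+z₁) = 1 − (0.052)(-1.699) = 1.0883; argument = 0.261 + (-1.699)/1.0883 = -1.3001 → -1.30.
α₁ = Φ(-1.30) = 0.0968; rank = round(1000 × 0.0968) = 97; θ*₍97₎ = 4.31.
Upper: z₀ + z₂ = 2.221; 1 − a(z₀+z₂) = 0.8845; argument = 2.7720 → 2.77; α₂ = 0.9972; rank = 997; θ*₍997₎ = 7.07.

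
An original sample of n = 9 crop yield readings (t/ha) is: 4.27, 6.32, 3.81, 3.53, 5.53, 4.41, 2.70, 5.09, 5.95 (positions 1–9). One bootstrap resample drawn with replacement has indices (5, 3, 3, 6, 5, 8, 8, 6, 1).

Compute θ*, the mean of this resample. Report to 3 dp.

Resample values: 5.53, 3.81, 3.81, 4.41, 5.53, 5.09, 5.09, 4.41, 4.27.
Mean = (5.53 + 3.81 + 3.81 + 4.41 + 5.53 + 5.09 + 5.09 + 4.41 + 4.27) / 9 = 41.950 / 9 = 4.661

θ* = 4.661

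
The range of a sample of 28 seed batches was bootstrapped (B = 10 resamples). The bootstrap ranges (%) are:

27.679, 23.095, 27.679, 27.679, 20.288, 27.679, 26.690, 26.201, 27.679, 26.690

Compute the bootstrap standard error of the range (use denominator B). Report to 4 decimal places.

SE* = 2.3658

Bootstrap SE is the standard deviation of the 10 replicate ranges.
Mean of replicates: (27.679 + 23.095 + 27.679 + 27.679 + 20.288 + 27.679 + 26.690 + 26.201 + 27.679 + 26.690) / 10 = 261.35900 / 10 = 26.13590
Sum of squared deviations: (+1.54310)² + (−3.04090)² + (+1.54310)² + (+1.54310)² + (−5.84790)² + (+1.54310)² + (+0.55410)² + (+0.06510)² + (+1.54310)² + (+0.55410)² = 55.96909
Variance = 55.96909 / 10 = 5.59691
SE* = √5.59691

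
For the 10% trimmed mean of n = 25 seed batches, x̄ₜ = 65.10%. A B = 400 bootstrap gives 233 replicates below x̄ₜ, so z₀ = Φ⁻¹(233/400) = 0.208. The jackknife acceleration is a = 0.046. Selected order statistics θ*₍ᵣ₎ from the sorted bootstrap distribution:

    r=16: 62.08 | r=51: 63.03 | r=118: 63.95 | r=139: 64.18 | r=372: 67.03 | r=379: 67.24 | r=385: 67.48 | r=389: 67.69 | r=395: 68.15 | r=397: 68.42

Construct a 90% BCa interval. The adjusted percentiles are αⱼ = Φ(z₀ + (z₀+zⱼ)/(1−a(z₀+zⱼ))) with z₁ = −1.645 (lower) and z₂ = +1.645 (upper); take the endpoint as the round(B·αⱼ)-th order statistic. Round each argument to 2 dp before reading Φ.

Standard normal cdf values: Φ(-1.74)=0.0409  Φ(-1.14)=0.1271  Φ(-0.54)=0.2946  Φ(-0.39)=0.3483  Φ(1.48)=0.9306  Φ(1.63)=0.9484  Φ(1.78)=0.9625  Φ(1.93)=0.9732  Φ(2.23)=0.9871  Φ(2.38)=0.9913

(63.03, 68.15)

Lower: z₀ + z₁ = 0.208 + (-1.645) = -1.437; 1 − a(z₀+z₁) = 1 − (0.046)(-1.437) = 1.0661; argument = 0.208 + (-1.437)/1.0661 = -1.1399 → -1.14.
α₁ = Φ(-1.14) = 0.1271; rank = round(400 × 0.1271) = 51; θ*₍51₎ = 63.03.
Upper: z₀ + z₂ = 1.853; 1 − a(z₀+z₂) = 0.9148; argument = 2.2337 → 2.23; α₂ = 0.9871; rank = 395; θ*₍395₎ = 68.15.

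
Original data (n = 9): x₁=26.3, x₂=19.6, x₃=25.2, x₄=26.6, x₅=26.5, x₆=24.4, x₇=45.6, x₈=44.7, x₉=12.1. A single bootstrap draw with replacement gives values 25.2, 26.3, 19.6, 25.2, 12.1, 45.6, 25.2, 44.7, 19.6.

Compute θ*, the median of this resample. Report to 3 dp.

Sorted: 12.1, 19.6, 19.6, 25.2, 25.2, 25.2, 26.3, 44.7, 45.6
Median = middle value = 25.200

θ* = 25.200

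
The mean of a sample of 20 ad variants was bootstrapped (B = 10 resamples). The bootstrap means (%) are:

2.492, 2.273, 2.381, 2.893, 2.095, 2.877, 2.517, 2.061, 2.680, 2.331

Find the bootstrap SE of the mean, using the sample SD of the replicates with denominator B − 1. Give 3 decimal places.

SE* = 0.291

Bootstrap SE is the standard deviation of the 10 replicate means.
Mean of replicates: (2.492 + 2.273 + 2.381 + 2.893 + 2.095 + 2.877 + 2.517 + 2.061 + 2.680 + 2.331) / 10 = 24.6000 / 10 = 2.4600
Sum of squared deviations: (+0.0320)² + (−0.1870)² + (−0.0790)² + (+0.4330)² + (−0.3650)² + (+0.4170)² + (+0.0570)² + (−0.3990)² + (+0.2200)² + (−0.1290)² = 0.7643
Variance = 0.7643 / 9 = 0.0849
SE* = √0.0849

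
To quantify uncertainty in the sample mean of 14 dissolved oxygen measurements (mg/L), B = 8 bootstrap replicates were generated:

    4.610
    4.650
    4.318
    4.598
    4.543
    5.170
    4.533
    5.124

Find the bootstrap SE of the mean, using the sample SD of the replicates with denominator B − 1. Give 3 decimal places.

SE* = 0.298

Bootstrap SE is the standard deviation of the 8 replicate means.
Mean of replicates: (4.610 + 4.650 + 4.318 + 4.598 + 4.543 + 5.170 + 4.533 + 5.124) / 8 = 37.54600 / 8 = 4.69325
Sum of squared deviations: (−0.08325)² + (−0.04325)² + (−0.37525)² + (−0.09525)² + (−0.15025)² + (+0.47675)² + (−0.16025)² + (+0.43075)² = 0.61978
Variance = 0.61978 / 7 = 0.08854
SE* = √0.08854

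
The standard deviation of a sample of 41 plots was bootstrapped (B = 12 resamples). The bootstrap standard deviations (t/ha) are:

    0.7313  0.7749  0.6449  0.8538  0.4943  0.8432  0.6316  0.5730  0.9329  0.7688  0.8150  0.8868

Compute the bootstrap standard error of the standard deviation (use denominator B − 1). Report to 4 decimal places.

SE* = 0.1344

Bootstrap SE is the standard deviation of the 12 replicate standard deviations.
Mean of replicates: (0.7313 + 0.7749 + 0.6449 + 0.8538 + 0.4943 + 0.8432 + 0.6316 + 0.5730 + 0.9329 + 0.7688 + 0.8150 + 0.8868) / 12 = 8.95050 / 12 = 0.74587
Sum of squared deviations: (−0.01458)² + (+0.02903)² + (−0.10097)² + (+0.10793)² + (−0.25157)² + (+0.09732)² + (−0.11427)² + (−0.17288)² + (+0.18702)² + (+0.02293)² + (+0.06912)² + (+0.14093)² = 0.19875
Variance = 0.19875 / 11 = 0.01807
SE* = √0.01807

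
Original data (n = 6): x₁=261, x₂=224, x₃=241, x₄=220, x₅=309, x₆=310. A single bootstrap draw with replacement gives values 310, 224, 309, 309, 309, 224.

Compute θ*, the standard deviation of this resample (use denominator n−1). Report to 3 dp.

θ* = 44.025

Mean = 280.8333; sum of squared deviations = 9690.8333
s² = 9690.8333 / 5 = 1938.1667
s = √1938.1667 = 44.025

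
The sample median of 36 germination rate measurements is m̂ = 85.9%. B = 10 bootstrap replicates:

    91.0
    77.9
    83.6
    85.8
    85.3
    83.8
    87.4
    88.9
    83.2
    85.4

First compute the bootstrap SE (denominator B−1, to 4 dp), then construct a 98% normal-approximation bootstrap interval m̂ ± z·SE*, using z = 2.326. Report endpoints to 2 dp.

Mean of replicates = 85.2300; sum of squared deviations = 114.3810; SE* = √(114.3810/9) = 3.5650
Margin = 2.326 × 3.5650 = 8.292
Interval: 85.9 ± 8.292

(77.61, 94.19)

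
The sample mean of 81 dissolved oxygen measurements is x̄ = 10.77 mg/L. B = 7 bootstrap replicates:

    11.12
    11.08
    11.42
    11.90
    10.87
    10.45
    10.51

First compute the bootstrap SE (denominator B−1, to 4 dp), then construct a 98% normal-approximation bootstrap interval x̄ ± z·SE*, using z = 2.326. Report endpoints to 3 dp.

(9.588, 11.952)

Mean of replicates = 11.0500; sum of squared deviations = 1.5492; SE* = √(1.5492/6) = 0.5081
Margin = 2.326 × 0.5081 = 1.1818
Interval: 10.77 ± 1.1818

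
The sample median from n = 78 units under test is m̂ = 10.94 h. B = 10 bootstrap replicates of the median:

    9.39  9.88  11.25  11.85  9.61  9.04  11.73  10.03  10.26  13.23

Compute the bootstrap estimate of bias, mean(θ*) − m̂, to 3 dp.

mean(θ*) = (9.39 + 9.88 + 11.25 + 11.85 + 9.61 + 9.04 + 11.73 + 10.03 + 10.26 + 13.23) / 10 = 10.6270
bias = 10.6270 − 10.94

bias = −0.313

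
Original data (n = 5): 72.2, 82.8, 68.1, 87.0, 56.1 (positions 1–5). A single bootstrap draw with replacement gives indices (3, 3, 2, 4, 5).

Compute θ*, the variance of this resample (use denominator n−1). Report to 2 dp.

θ* = 156.00

Resample values: 68.1, 68.1, 82.8, 87.0, 56.1.
Mean = 72.4200; sum of squared deviations = 623.9880
s² = 623.9880 / 4 = 155.9970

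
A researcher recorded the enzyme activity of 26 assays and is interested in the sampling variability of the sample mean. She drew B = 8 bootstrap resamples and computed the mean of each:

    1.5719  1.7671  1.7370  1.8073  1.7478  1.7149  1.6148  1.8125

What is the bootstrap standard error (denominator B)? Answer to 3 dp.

SE* = 0.081

Bootstrap SE is the standard deviation of the 8 replicate means.
Mean of replicates: (1.5719 + 1.7671 + 1.7370 + 1.8073 + 1.7478 + 1.7149 + 1.6148 + 1.8125) / 8 = 13.77330 / 8 = 1.72166
Sum of squared deviations: (−0.14976)² + (+0.04544)² + (+0.01534)² + (+0.08564)² + (+0.02614)² + (−0.00676)² + (−0.10686)² + (+0.09084)² = 0.05246
Variance = 0.05246 / 8 = 0.00656
SE* = √0.00656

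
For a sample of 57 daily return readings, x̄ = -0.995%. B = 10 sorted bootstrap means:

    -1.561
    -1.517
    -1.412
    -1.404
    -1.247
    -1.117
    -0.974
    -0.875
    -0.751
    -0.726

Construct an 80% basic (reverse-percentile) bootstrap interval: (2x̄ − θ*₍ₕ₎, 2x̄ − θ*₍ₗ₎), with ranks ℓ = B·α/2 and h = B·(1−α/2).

Percentile endpoints at ranks 1 and 9: θ*₍1₎ = -1.561, θ*₍9₎ = -0.751.
Basic interval reflects these around x̄:
  lower = 2 × -0.995 − -0.751 = -1.239
  upper = 2 × -0.995 − -1.561 = -0.429

(-1.239, -0.429)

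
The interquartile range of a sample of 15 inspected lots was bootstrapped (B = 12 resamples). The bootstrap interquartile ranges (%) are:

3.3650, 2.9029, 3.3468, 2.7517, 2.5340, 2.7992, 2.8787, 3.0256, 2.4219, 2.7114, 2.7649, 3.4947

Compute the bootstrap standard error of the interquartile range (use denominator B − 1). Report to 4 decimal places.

Bootstrap SE is the standard deviation of the 12 replicate interquartile ranges.
Mean of replicates: (3.3650 + 2.9029 + 3.3468 + 2.7517 + 2.5340 + 2.7992 + 2.8787 + 3.0256 + 2.4219 + 2.7114 + 2.7649 + 3.4947) / 12 = 34.99680 / 12 = 2.91640
Sum of squared deviations: (+0.44860)² + (−0.01350)² + (+0.43040)² + (−0.16470)² + (−0.38240)² + (−0.11720)² + (−0.03770)² + (+0.10920)² + (−0.49450)² + (−0.20500)² + (−0.15150)² + (+0.57830)² = 1.23104
Variance = 1.23104 / 11 = 0.11191
SE* = √0.11191

SE* = 0.3345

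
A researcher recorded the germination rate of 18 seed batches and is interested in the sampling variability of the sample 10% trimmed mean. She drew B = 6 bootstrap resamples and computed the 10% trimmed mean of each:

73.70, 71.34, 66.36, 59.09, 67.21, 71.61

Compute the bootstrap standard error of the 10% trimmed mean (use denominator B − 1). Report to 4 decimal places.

SE* = 5.2743

Bootstrap SE is the standard deviation of the 6 replicate 10% trimmed means.
Mean of replicates: (73.70 + 71.34 + 66.36 + 59.09 + 67.21 + 71.61) / 6 = 409.31000 / 6 = 68.21833
Sum of squared deviations: (+5.48167)² + (+3.12167)² + (−1.85833)² + (−9.12833)² + (−1.00833)² + (+3.39167)² = 139.09348
Variance = 139.09348 / 5 = 27.81870
SE* = √27.81870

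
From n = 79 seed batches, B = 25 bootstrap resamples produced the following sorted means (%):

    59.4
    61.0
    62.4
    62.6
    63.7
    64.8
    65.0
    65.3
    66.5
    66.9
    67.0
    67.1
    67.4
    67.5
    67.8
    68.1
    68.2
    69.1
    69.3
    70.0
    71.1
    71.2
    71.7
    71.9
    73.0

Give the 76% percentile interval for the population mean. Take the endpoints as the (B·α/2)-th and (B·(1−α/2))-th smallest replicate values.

(62.4, 71.2)

α = 0.24; lower rank = 25 × 0.120 = 3; upper rank = 25 × 0.880 = 22.
The 3rd smallest replicate is 62.4; the 22nd is 71.2.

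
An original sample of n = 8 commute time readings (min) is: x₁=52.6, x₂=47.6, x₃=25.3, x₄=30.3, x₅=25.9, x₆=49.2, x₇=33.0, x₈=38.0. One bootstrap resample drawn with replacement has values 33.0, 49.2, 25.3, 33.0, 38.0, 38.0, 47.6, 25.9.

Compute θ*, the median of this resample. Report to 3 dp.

Sorted: 25.3, 25.9, 33.0, 33.0, 38.0, 38.0, 47.6, 49.2
Median = average of the two middle values = 35.500

θ* = 35.500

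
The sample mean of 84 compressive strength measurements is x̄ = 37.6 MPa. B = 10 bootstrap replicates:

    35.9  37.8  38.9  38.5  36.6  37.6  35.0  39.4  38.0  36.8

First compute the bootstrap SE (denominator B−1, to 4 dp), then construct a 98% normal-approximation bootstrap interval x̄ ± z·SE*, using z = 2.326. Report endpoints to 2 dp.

(34.40, 40.80)

Mean of replicates = 37.4500; sum of squared deviations = 17.0050; SE* = √(17.0050/9) = 1.3746
Margin = 2.326 × 1.3746 = 3.197
Interval: 37.6 ± 3.197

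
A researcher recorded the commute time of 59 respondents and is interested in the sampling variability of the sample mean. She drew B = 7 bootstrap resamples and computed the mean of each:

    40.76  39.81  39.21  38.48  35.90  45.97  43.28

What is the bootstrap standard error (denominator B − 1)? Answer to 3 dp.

Bootstrap SE is the standard deviation of the 7 replicate means.
Mean of replicates: (40.76 + 39.81 + 39.21 + 38.48 + 35.90 + 45.97 + 43.28) / 7 = 283.4100 / 7 = 40.4871
Sum of squared deviations: (+0.2729)² + (−0.6771)² + (−1.2771)² + (−2.0071)² + (−4.5871)² + (+5.4829)² + (+2.7929)² = 65.0963
Variance = 65.0963 / 6 = 10.8494
SE* = √10.8494

SE* = 3.294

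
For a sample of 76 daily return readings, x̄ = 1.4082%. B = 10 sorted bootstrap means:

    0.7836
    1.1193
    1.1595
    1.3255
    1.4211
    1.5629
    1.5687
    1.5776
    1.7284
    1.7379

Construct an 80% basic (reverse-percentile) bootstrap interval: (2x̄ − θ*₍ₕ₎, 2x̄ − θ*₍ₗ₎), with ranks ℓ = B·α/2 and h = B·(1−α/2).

Percentile endpoints at ranks 1 and 9: θ*₍1₎ = 0.7836, θ*₍9₎ = 1.7284.
Basic interval reflects these around x̄:
  lower = 2 × 1.4082 − 1.7284 = 1.0880
  upper = 2 × 1.4082 − 0.7836 = 2.0328

(1.0880, 2.0328)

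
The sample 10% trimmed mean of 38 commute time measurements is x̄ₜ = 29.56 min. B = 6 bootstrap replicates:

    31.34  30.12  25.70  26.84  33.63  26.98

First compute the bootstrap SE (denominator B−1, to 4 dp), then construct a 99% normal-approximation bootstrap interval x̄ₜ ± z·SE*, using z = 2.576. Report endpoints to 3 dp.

Mean of replicates = 29.1017; sum of squared deviations = 47.7409; SE* = √(47.7409/5) = 3.0900
Margin = 2.576 × 3.0900 = 7.9598
Interval: 29.56 ± 7.9598

(21.600, 37.520)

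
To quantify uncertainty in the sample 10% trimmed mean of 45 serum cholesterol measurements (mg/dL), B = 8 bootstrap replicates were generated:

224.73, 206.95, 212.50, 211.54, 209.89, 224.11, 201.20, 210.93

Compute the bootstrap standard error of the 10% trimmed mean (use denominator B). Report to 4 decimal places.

SE* = 7.5219

Bootstrap SE is the standard deviation of the 8 replicate 10% trimmed means.
Mean of replicates: (224.73 + 206.95 + 212.50 + 211.54 + 209.89 + 224.11 + 201.20 + 210.93) / 8 = 1701.85000 / 8 = 212.73125
Sum of squared deviations: (+11.99875)² + (−5.78125)² + (−0.23125)² + (−1.19125)² + (−2.84125)² + (+11.37875)² + (−11.53125)² + (−1.80125)² = 452.62829
Variance = 452.62829 / 8 = 56.57854
SE* = √56.57854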